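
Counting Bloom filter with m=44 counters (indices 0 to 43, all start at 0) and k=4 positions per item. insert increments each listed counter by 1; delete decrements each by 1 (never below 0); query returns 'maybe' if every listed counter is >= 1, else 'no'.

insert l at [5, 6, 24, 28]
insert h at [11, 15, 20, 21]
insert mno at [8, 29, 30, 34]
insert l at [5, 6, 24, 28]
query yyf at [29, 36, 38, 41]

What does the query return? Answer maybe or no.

Step 1: insert l at [5, 6, 24, 28] -> counters=[0,0,0,0,0,1,1,0,0,0,0,0,0,0,0,0,0,0,0,0,0,0,0,0,1,0,0,0,1,0,0,0,0,0,0,0,0,0,0,0,0,0,0,0]
Step 2: insert h at [11, 15, 20, 21] -> counters=[0,0,0,0,0,1,1,0,0,0,0,1,0,0,0,1,0,0,0,0,1,1,0,0,1,0,0,0,1,0,0,0,0,0,0,0,0,0,0,0,0,0,0,0]
Step 3: insert mno at [8, 29, 30, 34] -> counters=[0,0,0,0,0,1,1,0,1,0,0,1,0,0,0,1,0,0,0,0,1,1,0,0,1,0,0,0,1,1,1,0,0,0,1,0,0,0,0,0,0,0,0,0]
Step 4: insert l at [5, 6, 24, 28] -> counters=[0,0,0,0,0,2,2,0,1,0,0,1,0,0,0,1,0,0,0,0,1,1,0,0,2,0,0,0,2,1,1,0,0,0,1,0,0,0,0,0,0,0,0,0]
Query yyf: check counters[29]=1 counters[36]=0 counters[38]=0 counters[41]=0 -> no

Answer: no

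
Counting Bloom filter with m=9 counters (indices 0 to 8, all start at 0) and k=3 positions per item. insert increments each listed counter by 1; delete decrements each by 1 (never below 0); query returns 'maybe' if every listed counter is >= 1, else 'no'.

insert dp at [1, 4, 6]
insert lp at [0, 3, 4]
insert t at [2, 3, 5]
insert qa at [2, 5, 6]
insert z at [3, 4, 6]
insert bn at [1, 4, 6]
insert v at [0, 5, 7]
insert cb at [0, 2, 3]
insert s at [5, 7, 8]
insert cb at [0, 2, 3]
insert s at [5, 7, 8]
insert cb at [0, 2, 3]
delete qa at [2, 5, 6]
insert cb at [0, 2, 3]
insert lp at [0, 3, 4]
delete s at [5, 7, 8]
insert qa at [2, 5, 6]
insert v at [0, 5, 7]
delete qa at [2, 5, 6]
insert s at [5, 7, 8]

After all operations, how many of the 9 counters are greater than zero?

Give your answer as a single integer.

Step 1: insert dp at [1, 4, 6] -> counters=[0,1,0,0,1,0,1,0,0]
Step 2: insert lp at [0, 3, 4] -> counters=[1,1,0,1,2,0,1,0,0]
Step 3: insert t at [2, 3, 5] -> counters=[1,1,1,2,2,1,1,0,0]
Step 4: insert qa at [2, 5, 6] -> counters=[1,1,2,2,2,2,2,0,0]
Step 5: insert z at [3, 4, 6] -> counters=[1,1,2,3,3,2,3,0,0]
Step 6: insert bn at [1, 4, 6] -> counters=[1,2,2,3,4,2,4,0,0]
Step 7: insert v at [0, 5, 7] -> counters=[2,2,2,3,4,3,4,1,0]
Step 8: insert cb at [0, 2, 3] -> counters=[3,2,3,4,4,3,4,1,0]
Step 9: insert s at [5, 7, 8] -> counters=[3,2,3,4,4,4,4,2,1]
Step 10: insert cb at [0, 2, 3] -> counters=[4,2,4,5,4,4,4,2,1]
Step 11: insert s at [5, 7, 8] -> counters=[4,2,4,5,4,5,4,3,2]
Step 12: insert cb at [0, 2, 3] -> counters=[5,2,5,6,4,5,4,3,2]
Step 13: delete qa at [2, 5, 6] -> counters=[5,2,4,6,4,4,3,3,2]
Step 14: insert cb at [0, 2, 3] -> counters=[6,2,5,7,4,4,3,3,2]
Step 15: insert lp at [0, 3, 4] -> counters=[7,2,5,8,5,4,3,3,2]
Step 16: delete s at [5, 7, 8] -> counters=[7,2,5,8,5,3,3,2,1]
Step 17: insert qa at [2, 5, 6] -> counters=[7,2,6,8,5,4,4,2,1]
Step 18: insert v at [0, 5, 7] -> counters=[8,2,6,8,5,5,4,3,1]
Step 19: delete qa at [2, 5, 6] -> counters=[8,2,5,8,5,4,3,3,1]
Step 20: insert s at [5, 7, 8] -> counters=[8,2,5,8,5,5,3,4,2]
Final counters=[8,2,5,8,5,5,3,4,2] -> 9 nonzero

Answer: 9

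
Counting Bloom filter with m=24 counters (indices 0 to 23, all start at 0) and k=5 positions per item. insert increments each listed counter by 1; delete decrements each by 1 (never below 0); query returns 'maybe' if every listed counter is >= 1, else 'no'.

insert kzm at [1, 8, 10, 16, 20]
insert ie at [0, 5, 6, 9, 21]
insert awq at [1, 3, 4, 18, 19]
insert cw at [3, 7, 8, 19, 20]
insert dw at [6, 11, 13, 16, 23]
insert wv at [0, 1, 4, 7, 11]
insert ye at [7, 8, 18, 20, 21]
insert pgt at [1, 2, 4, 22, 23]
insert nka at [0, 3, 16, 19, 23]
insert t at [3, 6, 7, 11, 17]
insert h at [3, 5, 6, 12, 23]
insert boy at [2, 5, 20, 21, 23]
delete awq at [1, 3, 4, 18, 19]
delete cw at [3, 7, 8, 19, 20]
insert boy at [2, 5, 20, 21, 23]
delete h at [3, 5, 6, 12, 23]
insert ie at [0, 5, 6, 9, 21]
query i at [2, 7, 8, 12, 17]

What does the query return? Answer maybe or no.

Step 1: insert kzm at [1, 8, 10, 16, 20] -> counters=[0,1,0,0,0,0,0,0,1,0,1,0,0,0,0,0,1,0,0,0,1,0,0,0]
Step 2: insert ie at [0, 5, 6, 9, 21] -> counters=[1,1,0,0,0,1,1,0,1,1,1,0,0,0,0,0,1,0,0,0,1,1,0,0]
Step 3: insert awq at [1, 3, 4, 18, 19] -> counters=[1,2,0,1,1,1,1,0,1,1,1,0,0,0,0,0,1,0,1,1,1,1,0,0]
Step 4: insert cw at [3, 7, 8, 19, 20] -> counters=[1,2,0,2,1,1,1,1,2,1,1,0,0,0,0,0,1,0,1,2,2,1,0,0]
Step 5: insert dw at [6, 11, 13, 16, 23] -> counters=[1,2,0,2,1,1,2,1,2,1,1,1,0,1,0,0,2,0,1,2,2,1,0,1]
Step 6: insert wv at [0, 1, 4, 7, 11] -> counters=[2,3,0,2,2,1,2,2,2,1,1,2,0,1,0,0,2,0,1,2,2,1,0,1]
Step 7: insert ye at [7, 8, 18, 20, 21] -> counters=[2,3,0,2,2,1,2,3,3,1,1,2,0,1,0,0,2,0,2,2,3,2,0,1]
Step 8: insert pgt at [1, 2, 4, 22, 23] -> counters=[2,4,1,2,3,1,2,3,3,1,1,2,0,1,0,0,2,0,2,2,3,2,1,2]
Step 9: insert nka at [0, 3, 16, 19, 23] -> counters=[3,4,1,3,3,1,2,3,3,1,1,2,0,1,0,0,3,0,2,3,3,2,1,3]
Step 10: insert t at [3, 6, 7, 11, 17] -> counters=[3,4,1,4,3,1,3,4,3,1,1,3,0,1,0,0,3,1,2,3,3,2,1,3]
Step 11: insert h at [3, 5, 6, 12, 23] -> counters=[3,4,1,5,3,2,4,4,3,1,1,3,1,1,0,0,3,1,2,3,3,2,1,4]
Step 12: insert boy at [2, 5, 20, 21, 23] -> counters=[3,4,2,5,3,3,4,4,3,1,1,3,1,1,0,0,3,1,2,3,4,3,1,5]
Step 13: delete awq at [1, 3, 4, 18, 19] -> counters=[3,3,2,4,2,3,4,4,3,1,1,3,1,1,0,0,3,1,1,2,4,3,1,5]
Step 14: delete cw at [3, 7, 8, 19, 20] -> counters=[3,3,2,3,2,3,4,3,2,1,1,3,1,1,0,0,3,1,1,1,3,3,1,5]
Step 15: insert boy at [2, 5, 20, 21, 23] -> counters=[3,3,3,3,2,4,4,3,2,1,1,3,1,1,0,0,3,1,1,1,4,4,1,6]
Step 16: delete h at [3, 5, 6, 12, 23] -> counters=[3,3,3,2,2,3,3,3,2,1,1,3,0,1,0,0,3,1,1,1,4,4,1,5]
Step 17: insert ie at [0, 5, 6, 9, 21] -> counters=[4,3,3,2,2,4,4,3,2,2,1,3,0,1,0,0,3,1,1,1,4,5,1,5]
Query i: check counters[2]=3 counters[7]=3 counters[8]=2 counters[12]=0 counters[17]=1 -> no

Answer: no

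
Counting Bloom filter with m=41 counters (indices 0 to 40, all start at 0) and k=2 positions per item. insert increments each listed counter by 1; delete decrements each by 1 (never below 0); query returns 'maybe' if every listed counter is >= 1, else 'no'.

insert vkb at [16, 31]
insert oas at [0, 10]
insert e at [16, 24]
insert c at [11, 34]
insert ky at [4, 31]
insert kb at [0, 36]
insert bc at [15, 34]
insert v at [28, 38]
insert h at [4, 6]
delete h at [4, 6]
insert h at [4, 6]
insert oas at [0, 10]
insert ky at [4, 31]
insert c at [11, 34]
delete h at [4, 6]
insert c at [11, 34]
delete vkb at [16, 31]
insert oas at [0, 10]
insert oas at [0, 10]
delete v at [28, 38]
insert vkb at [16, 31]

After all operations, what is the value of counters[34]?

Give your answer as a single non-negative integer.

Answer: 4

Derivation:
Step 1: insert vkb at [16, 31] -> counters=[0,0,0,0,0,0,0,0,0,0,0,0,0,0,0,0,1,0,0,0,0,0,0,0,0,0,0,0,0,0,0,1,0,0,0,0,0,0,0,0,0]
Step 2: insert oas at [0, 10] -> counters=[1,0,0,0,0,0,0,0,0,0,1,0,0,0,0,0,1,0,0,0,0,0,0,0,0,0,0,0,0,0,0,1,0,0,0,0,0,0,0,0,0]
Step 3: insert e at [16, 24] -> counters=[1,0,0,0,0,0,0,0,0,0,1,0,0,0,0,0,2,0,0,0,0,0,0,0,1,0,0,0,0,0,0,1,0,0,0,0,0,0,0,0,0]
Step 4: insert c at [11, 34] -> counters=[1,0,0,0,0,0,0,0,0,0,1,1,0,0,0,0,2,0,0,0,0,0,0,0,1,0,0,0,0,0,0,1,0,0,1,0,0,0,0,0,0]
Step 5: insert ky at [4, 31] -> counters=[1,0,0,0,1,0,0,0,0,0,1,1,0,0,0,0,2,0,0,0,0,0,0,0,1,0,0,0,0,0,0,2,0,0,1,0,0,0,0,0,0]
Step 6: insert kb at [0, 36] -> counters=[2,0,0,0,1,0,0,0,0,0,1,1,0,0,0,0,2,0,0,0,0,0,0,0,1,0,0,0,0,0,0,2,0,0,1,0,1,0,0,0,0]
Step 7: insert bc at [15, 34] -> counters=[2,0,0,0,1,0,0,0,0,0,1,1,0,0,0,1,2,0,0,0,0,0,0,0,1,0,0,0,0,0,0,2,0,0,2,0,1,0,0,0,0]
Step 8: insert v at [28, 38] -> counters=[2,0,0,0,1,0,0,0,0,0,1,1,0,0,0,1,2,0,0,0,0,0,0,0,1,0,0,0,1,0,0,2,0,0,2,0,1,0,1,0,0]
Step 9: insert h at [4, 6] -> counters=[2,0,0,0,2,0,1,0,0,0,1,1,0,0,0,1,2,0,0,0,0,0,0,0,1,0,0,0,1,0,0,2,0,0,2,0,1,0,1,0,0]
Step 10: delete h at [4, 6] -> counters=[2,0,0,0,1,0,0,0,0,0,1,1,0,0,0,1,2,0,0,0,0,0,0,0,1,0,0,0,1,0,0,2,0,0,2,0,1,0,1,0,0]
Step 11: insert h at [4, 6] -> counters=[2,0,0,0,2,0,1,0,0,0,1,1,0,0,0,1,2,0,0,0,0,0,0,0,1,0,0,0,1,0,0,2,0,0,2,0,1,0,1,0,0]
Step 12: insert oas at [0, 10] -> counters=[3,0,0,0,2,0,1,0,0,0,2,1,0,0,0,1,2,0,0,0,0,0,0,0,1,0,0,0,1,0,0,2,0,0,2,0,1,0,1,0,0]
Step 13: insert ky at [4, 31] -> counters=[3,0,0,0,3,0,1,0,0,0,2,1,0,0,0,1,2,0,0,0,0,0,0,0,1,0,0,0,1,0,0,3,0,0,2,0,1,0,1,0,0]
Step 14: insert c at [11, 34] -> counters=[3,0,0,0,3,0,1,0,0,0,2,2,0,0,0,1,2,0,0,0,0,0,0,0,1,0,0,0,1,0,0,3,0,0,3,0,1,0,1,0,0]
Step 15: delete h at [4, 6] -> counters=[3,0,0,0,2,0,0,0,0,0,2,2,0,0,0,1,2,0,0,0,0,0,0,0,1,0,0,0,1,0,0,3,0,0,3,0,1,0,1,0,0]
Step 16: insert c at [11, 34] -> counters=[3,0,0,0,2,0,0,0,0,0,2,3,0,0,0,1,2,0,0,0,0,0,0,0,1,0,0,0,1,0,0,3,0,0,4,0,1,0,1,0,0]
Step 17: delete vkb at [16, 31] -> counters=[3,0,0,0,2,0,0,0,0,0,2,3,0,0,0,1,1,0,0,0,0,0,0,0,1,0,0,0,1,0,0,2,0,0,4,0,1,0,1,0,0]
Step 18: insert oas at [0, 10] -> counters=[4,0,0,0,2,0,0,0,0,0,3,3,0,0,0,1,1,0,0,0,0,0,0,0,1,0,0,0,1,0,0,2,0,0,4,0,1,0,1,0,0]
Step 19: insert oas at [0, 10] -> counters=[5,0,0,0,2,0,0,0,0,0,4,3,0,0,0,1,1,0,0,0,0,0,0,0,1,0,0,0,1,0,0,2,0,0,4,0,1,0,1,0,0]
Step 20: delete v at [28, 38] -> counters=[5,0,0,0,2,0,0,0,0,0,4,3,0,0,0,1,1,0,0,0,0,0,0,0,1,0,0,0,0,0,0,2,0,0,4,0,1,0,0,0,0]
Step 21: insert vkb at [16, 31] -> counters=[5,0,0,0,2,0,0,0,0,0,4,3,0,0,0,1,2,0,0,0,0,0,0,0,1,0,0,0,0,0,0,3,0,0,4,0,1,0,0,0,0]
Final counters=[5,0,0,0,2,0,0,0,0,0,4,3,0,0,0,1,2,0,0,0,0,0,0,0,1,0,0,0,0,0,0,3,0,0,4,0,1,0,0,0,0] -> counters[34]=4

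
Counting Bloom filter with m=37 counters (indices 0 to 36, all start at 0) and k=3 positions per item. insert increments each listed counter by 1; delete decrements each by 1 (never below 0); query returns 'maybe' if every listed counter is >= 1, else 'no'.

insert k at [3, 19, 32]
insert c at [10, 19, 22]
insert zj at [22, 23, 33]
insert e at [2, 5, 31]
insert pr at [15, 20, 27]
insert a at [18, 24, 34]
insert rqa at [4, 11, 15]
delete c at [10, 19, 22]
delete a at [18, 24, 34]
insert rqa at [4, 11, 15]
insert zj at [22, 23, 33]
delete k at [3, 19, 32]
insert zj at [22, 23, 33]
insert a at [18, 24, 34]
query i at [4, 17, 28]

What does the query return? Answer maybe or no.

Step 1: insert k at [3, 19, 32] -> counters=[0,0,0,1,0,0,0,0,0,0,0,0,0,0,0,0,0,0,0,1,0,0,0,0,0,0,0,0,0,0,0,0,1,0,0,0,0]
Step 2: insert c at [10, 19, 22] -> counters=[0,0,0,1,0,0,0,0,0,0,1,0,0,0,0,0,0,0,0,2,0,0,1,0,0,0,0,0,0,0,0,0,1,0,0,0,0]
Step 3: insert zj at [22, 23, 33] -> counters=[0,0,0,1,0,0,0,0,0,0,1,0,0,0,0,0,0,0,0,2,0,0,2,1,0,0,0,0,0,0,0,0,1,1,0,0,0]
Step 4: insert e at [2, 5, 31] -> counters=[0,0,1,1,0,1,0,0,0,0,1,0,0,0,0,0,0,0,0,2,0,0,2,1,0,0,0,0,0,0,0,1,1,1,0,0,0]
Step 5: insert pr at [15, 20, 27] -> counters=[0,0,1,1,0,1,0,0,0,0,1,0,0,0,0,1,0,0,0,2,1,0,2,1,0,0,0,1,0,0,0,1,1,1,0,0,0]
Step 6: insert a at [18, 24, 34] -> counters=[0,0,1,1,0,1,0,0,0,0,1,0,0,0,0,1,0,0,1,2,1,0,2,1,1,0,0,1,0,0,0,1,1,1,1,0,0]
Step 7: insert rqa at [4, 11, 15] -> counters=[0,0,1,1,1,1,0,0,0,0,1,1,0,0,0,2,0,0,1,2,1,0,2,1,1,0,0,1,0,0,0,1,1,1,1,0,0]
Step 8: delete c at [10, 19, 22] -> counters=[0,0,1,1,1,1,0,0,0,0,0,1,0,0,0,2,0,0,1,1,1,0,1,1,1,0,0,1,0,0,0,1,1,1,1,0,0]
Step 9: delete a at [18, 24, 34] -> counters=[0,0,1,1,1,1,0,0,0,0,0,1,0,0,0,2,0,0,0,1,1,0,1,1,0,0,0,1,0,0,0,1,1,1,0,0,0]
Step 10: insert rqa at [4, 11, 15] -> counters=[0,0,1,1,2,1,0,0,0,0,0,2,0,0,0,3,0,0,0,1,1,0,1,1,0,0,0,1,0,0,0,1,1,1,0,0,0]
Step 11: insert zj at [22, 23, 33] -> counters=[0,0,1,1,2,1,0,0,0,0,0,2,0,0,0,3,0,0,0,1,1,0,2,2,0,0,0,1,0,0,0,1,1,2,0,0,0]
Step 12: delete k at [3, 19, 32] -> counters=[0,0,1,0,2,1,0,0,0,0,0,2,0,0,0,3,0,0,0,0,1,0,2,2,0,0,0,1,0,0,0,1,0,2,0,0,0]
Step 13: insert zj at [22, 23, 33] -> counters=[0,0,1,0,2,1,0,0,0,0,0,2,0,0,0,3,0,0,0,0,1,0,3,3,0,0,0,1,0,0,0,1,0,3,0,0,0]
Step 14: insert a at [18, 24, 34] -> counters=[0,0,1,0,2,1,0,0,0,0,0,2,0,0,0,3,0,0,1,0,1,0,3,3,1,0,0,1,0,0,0,1,0,3,1,0,0]
Query i: check counters[4]=2 counters[17]=0 counters[28]=0 -> no

Answer: no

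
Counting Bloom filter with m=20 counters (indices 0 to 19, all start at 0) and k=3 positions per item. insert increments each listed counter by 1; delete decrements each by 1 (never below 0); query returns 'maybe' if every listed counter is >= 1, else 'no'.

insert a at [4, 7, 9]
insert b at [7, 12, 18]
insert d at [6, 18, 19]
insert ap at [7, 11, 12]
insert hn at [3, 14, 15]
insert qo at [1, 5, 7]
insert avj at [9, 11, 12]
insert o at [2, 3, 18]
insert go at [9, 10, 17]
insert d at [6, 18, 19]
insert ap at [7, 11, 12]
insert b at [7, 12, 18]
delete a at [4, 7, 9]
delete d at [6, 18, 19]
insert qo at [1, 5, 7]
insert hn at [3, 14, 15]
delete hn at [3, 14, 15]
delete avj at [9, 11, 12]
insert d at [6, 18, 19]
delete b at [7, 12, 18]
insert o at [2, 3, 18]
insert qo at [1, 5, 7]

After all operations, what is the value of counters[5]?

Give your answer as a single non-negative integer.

Answer: 3

Derivation:
Step 1: insert a at [4, 7, 9] -> counters=[0,0,0,0,1,0,0,1,0,1,0,0,0,0,0,0,0,0,0,0]
Step 2: insert b at [7, 12, 18] -> counters=[0,0,0,0,1,0,0,2,0,1,0,0,1,0,0,0,0,0,1,0]
Step 3: insert d at [6, 18, 19] -> counters=[0,0,0,0,1,0,1,2,0,1,0,0,1,0,0,0,0,0,2,1]
Step 4: insert ap at [7, 11, 12] -> counters=[0,0,0,0,1,0,1,3,0,1,0,1,2,0,0,0,0,0,2,1]
Step 5: insert hn at [3, 14, 15] -> counters=[0,0,0,1,1,0,1,3,0,1,0,1,2,0,1,1,0,0,2,1]
Step 6: insert qo at [1, 5, 7] -> counters=[0,1,0,1,1,1,1,4,0,1,0,1,2,0,1,1,0,0,2,1]
Step 7: insert avj at [9, 11, 12] -> counters=[0,1,0,1,1,1,1,4,0,2,0,2,3,0,1,1,0,0,2,1]
Step 8: insert o at [2, 3, 18] -> counters=[0,1,1,2,1,1,1,4,0,2,0,2,3,0,1,1,0,0,3,1]
Step 9: insert go at [9, 10, 17] -> counters=[0,1,1,2,1,1,1,4,0,3,1,2,3,0,1,1,0,1,3,1]
Step 10: insert d at [6, 18, 19] -> counters=[0,1,1,2,1,1,2,4,0,3,1,2,3,0,1,1,0,1,4,2]
Step 11: insert ap at [7, 11, 12] -> counters=[0,1,1,2,1,1,2,5,0,3,1,3,4,0,1,1,0,1,4,2]
Step 12: insert b at [7, 12, 18] -> counters=[0,1,1,2,1,1,2,6,0,3,1,3,5,0,1,1,0,1,5,2]
Step 13: delete a at [4, 7, 9] -> counters=[0,1,1,2,0,1,2,5,0,2,1,3,5,0,1,1,0,1,5,2]
Step 14: delete d at [6, 18, 19] -> counters=[0,1,1,2,0,1,1,5,0,2,1,3,5,0,1,1,0,1,4,1]
Step 15: insert qo at [1, 5, 7] -> counters=[0,2,1,2,0,2,1,6,0,2,1,3,5,0,1,1,0,1,4,1]
Step 16: insert hn at [3, 14, 15] -> counters=[0,2,1,3,0,2,1,6,0,2,1,3,5,0,2,2,0,1,4,1]
Step 17: delete hn at [3, 14, 15] -> counters=[0,2,1,2,0,2,1,6,0,2,1,3,5,0,1,1,0,1,4,1]
Step 18: delete avj at [9, 11, 12] -> counters=[0,2,1,2,0,2,1,6,0,1,1,2,4,0,1,1,0,1,4,1]
Step 19: insert d at [6, 18, 19] -> counters=[0,2,1,2,0,2,2,6,0,1,1,2,4,0,1,1,0,1,5,2]
Step 20: delete b at [7, 12, 18] -> counters=[0,2,1,2,0,2,2,5,0,1,1,2,3,0,1,1,0,1,4,2]
Step 21: insert o at [2, 3, 18] -> counters=[0,2,2,3,0,2,2,5,0,1,1,2,3,0,1,1,0,1,5,2]
Step 22: insert qo at [1, 5, 7] -> counters=[0,3,2,3,0,3,2,6,0,1,1,2,3,0,1,1,0,1,5,2]
Final counters=[0,3,2,3,0,3,2,6,0,1,1,2,3,0,1,1,0,1,5,2] -> counters[5]=3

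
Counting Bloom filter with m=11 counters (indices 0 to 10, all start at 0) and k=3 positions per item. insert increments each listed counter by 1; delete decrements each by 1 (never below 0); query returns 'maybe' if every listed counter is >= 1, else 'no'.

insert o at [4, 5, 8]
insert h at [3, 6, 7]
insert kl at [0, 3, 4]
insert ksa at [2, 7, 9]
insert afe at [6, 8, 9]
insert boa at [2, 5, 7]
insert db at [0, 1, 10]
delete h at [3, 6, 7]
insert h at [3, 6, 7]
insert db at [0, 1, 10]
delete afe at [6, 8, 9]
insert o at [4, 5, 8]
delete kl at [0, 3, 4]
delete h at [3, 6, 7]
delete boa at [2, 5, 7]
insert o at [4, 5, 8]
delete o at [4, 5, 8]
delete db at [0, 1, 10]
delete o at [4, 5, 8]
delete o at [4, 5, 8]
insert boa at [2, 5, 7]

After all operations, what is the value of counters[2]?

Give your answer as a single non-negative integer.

Step 1: insert o at [4, 5, 8] -> counters=[0,0,0,0,1,1,0,0,1,0,0]
Step 2: insert h at [3, 6, 7] -> counters=[0,0,0,1,1,1,1,1,1,0,0]
Step 3: insert kl at [0, 3, 4] -> counters=[1,0,0,2,2,1,1,1,1,0,0]
Step 4: insert ksa at [2, 7, 9] -> counters=[1,0,1,2,2,1,1,2,1,1,0]
Step 5: insert afe at [6, 8, 9] -> counters=[1,0,1,2,2,1,2,2,2,2,0]
Step 6: insert boa at [2, 5, 7] -> counters=[1,0,2,2,2,2,2,3,2,2,0]
Step 7: insert db at [0, 1, 10] -> counters=[2,1,2,2,2,2,2,3,2,2,1]
Step 8: delete h at [3, 6, 7] -> counters=[2,1,2,1,2,2,1,2,2,2,1]
Step 9: insert h at [3, 6, 7] -> counters=[2,1,2,2,2,2,2,3,2,2,1]
Step 10: insert db at [0, 1, 10] -> counters=[3,2,2,2,2,2,2,3,2,2,2]
Step 11: delete afe at [6, 8, 9] -> counters=[3,2,2,2,2,2,1,3,1,1,2]
Step 12: insert o at [4, 5, 8] -> counters=[3,2,2,2,3,3,1,3,2,1,2]
Step 13: delete kl at [0, 3, 4] -> counters=[2,2,2,1,2,3,1,3,2,1,2]
Step 14: delete h at [3, 6, 7] -> counters=[2,2,2,0,2,3,0,2,2,1,2]
Step 15: delete boa at [2, 5, 7] -> counters=[2,2,1,0,2,2,0,1,2,1,2]
Step 16: insert o at [4, 5, 8] -> counters=[2,2,1,0,3,3,0,1,3,1,2]
Step 17: delete o at [4, 5, 8] -> counters=[2,2,1,0,2,2,0,1,2,1,2]
Step 18: delete db at [0, 1, 10] -> counters=[1,1,1,0,2,2,0,1,2,1,1]
Step 19: delete o at [4, 5, 8] -> counters=[1,1,1,0,1,1,0,1,1,1,1]
Step 20: delete o at [4, 5, 8] -> counters=[1,1,1,0,0,0,0,1,0,1,1]
Step 21: insert boa at [2, 5, 7] -> counters=[1,1,2,0,0,1,0,2,0,1,1]
Final counters=[1,1,2,0,0,1,0,2,0,1,1] -> counters[2]=2

Answer: 2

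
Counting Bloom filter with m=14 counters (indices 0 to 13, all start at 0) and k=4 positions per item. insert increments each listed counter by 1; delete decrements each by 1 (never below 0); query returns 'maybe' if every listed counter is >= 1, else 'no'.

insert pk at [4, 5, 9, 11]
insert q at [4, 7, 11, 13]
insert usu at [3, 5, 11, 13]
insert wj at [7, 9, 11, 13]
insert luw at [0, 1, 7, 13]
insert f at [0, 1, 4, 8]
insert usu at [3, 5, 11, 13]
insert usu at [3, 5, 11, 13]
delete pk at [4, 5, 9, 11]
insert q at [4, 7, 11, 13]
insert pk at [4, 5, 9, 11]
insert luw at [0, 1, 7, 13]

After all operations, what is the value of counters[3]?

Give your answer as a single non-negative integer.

Answer: 3

Derivation:
Step 1: insert pk at [4, 5, 9, 11] -> counters=[0,0,0,0,1,1,0,0,0,1,0,1,0,0]
Step 2: insert q at [4, 7, 11, 13] -> counters=[0,0,0,0,2,1,0,1,0,1,0,2,0,1]
Step 3: insert usu at [3, 5, 11, 13] -> counters=[0,0,0,1,2,2,0,1,0,1,0,3,0,2]
Step 4: insert wj at [7, 9, 11, 13] -> counters=[0,0,0,1,2,2,0,2,0,2,0,4,0,3]
Step 5: insert luw at [0, 1, 7, 13] -> counters=[1,1,0,1,2,2,0,3,0,2,0,4,0,4]
Step 6: insert f at [0, 1, 4, 8] -> counters=[2,2,0,1,3,2,0,3,1,2,0,4,0,4]
Step 7: insert usu at [3, 5, 11, 13] -> counters=[2,2,0,2,3,3,0,3,1,2,0,5,0,5]
Step 8: insert usu at [3, 5, 11, 13] -> counters=[2,2,0,3,3,4,0,3,1,2,0,6,0,6]
Step 9: delete pk at [4, 5, 9, 11] -> counters=[2,2,0,3,2,3,0,3,1,1,0,5,0,6]
Step 10: insert q at [4, 7, 11, 13] -> counters=[2,2,0,3,3,3,0,4,1,1,0,6,0,7]
Step 11: insert pk at [4, 5, 9, 11] -> counters=[2,2,0,3,4,4,0,4,1,2,0,7,0,7]
Step 12: insert luw at [0, 1, 7, 13] -> counters=[3,3,0,3,4,4,0,5,1,2,0,7,0,8]
Final counters=[3,3,0,3,4,4,0,5,1,2,0,7,0,8] -> counters[3]=3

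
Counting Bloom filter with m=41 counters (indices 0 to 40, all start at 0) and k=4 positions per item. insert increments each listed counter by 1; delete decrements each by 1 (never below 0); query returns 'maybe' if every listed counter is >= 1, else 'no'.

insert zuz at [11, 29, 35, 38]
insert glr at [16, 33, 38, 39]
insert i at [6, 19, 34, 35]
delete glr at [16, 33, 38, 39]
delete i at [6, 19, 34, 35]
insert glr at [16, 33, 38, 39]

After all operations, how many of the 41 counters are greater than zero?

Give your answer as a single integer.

Answer: 7

Derivation:
Step 1: insert zuz at [11, 29, 35, 38] -> counters=[0,0,0,0,0,0,0,0,0,0,0,1,0,0,0,0,0,0,0,0,0,0,0,0,0,0,0,0,0,1,0,0,0,0,0,1,0,0,1,0,0]
Step 2: insert glr at [16, 33, 38, 39] -> counters=[0,0,0,0,0,0,0,0,0,0,0,1,0,0,0,0,1,0,0,0,0,0,0,0,0,0,0,0,0,1,0,0,0,1,0,1,0,0,2,1,0]
Step 3: insert i at [6, 19, 34, 35] -> counters=[0,0,0,0,0,0,1,0,0,0,0,1,0,0,0,0,1,0,0,1,0,0,0,0,0,0,0,0,0,1,0,0,0,1,1,2,0,0,2,1,0]
Step 4: delete glr at [16, 33, 38, 39] -> counters=[0,0,0,0,0,0,1,0,0,0,0,1,0,0,0,0,0,0,0,1,0,0,0,0,0,0,0,0,0,1,0,0,0,0,1,2,0,0,1,0,0]
Step 5: delete i at [6, 19, 34, 35] -> counters=[0,0,0,0,0,0,0,0,0,0,0,1,0,0,0,0,0,0,0,0,0,0,0,0,0,0,0,0,0,1,0,0,0,0,0,1,0,0,1,0,0]
Step 6: insert glr at [16, 33, 38, 39] -> counters=[0,0,0,0,0,0,0,0,0,0,0,1,0,0,0,0,1,0,0,0,0,0,0,0,0,0,0,0,0,1,0,0,0,1,0,1,0,0,2,1,0]
Final counters=[0,0,0,0,0,0,0,0,0,0,0,1,0,0,0,0,1,0,0,0,0,0,0,0,0,0,0,0,0,1,0,0,0,1,0,1,0,0,2,1,0] -> 7 nonzero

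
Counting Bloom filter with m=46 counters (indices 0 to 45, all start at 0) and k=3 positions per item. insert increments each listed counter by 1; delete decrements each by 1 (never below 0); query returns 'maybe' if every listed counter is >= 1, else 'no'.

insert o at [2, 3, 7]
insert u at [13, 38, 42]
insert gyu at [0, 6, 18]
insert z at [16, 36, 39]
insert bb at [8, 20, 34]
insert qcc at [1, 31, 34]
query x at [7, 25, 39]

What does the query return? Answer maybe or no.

Step 1: insert o at [2, 3, 7] -> counters=[0,0,1,1,0,0,0,1,0,0,0,0,0,0,0,0,0,0,0,0,0,0,0,0,0,0,0,0,0,0,0,0,0,0,0,0,0,0,0,0,0,0,0,0,0,0]
Step 2: insert u at [13, 38, 42] -> counters=[0,0,1,1,0,0,0,1,0,0,0,0,0,1,0,0,0,0,0,0,0,0,0,0,0,0,0,0,0,0,0,0,0,0,0,0,0,0,1,0,0,0,1,0,0,0]
Step 3: insert gyu at [0, 6, 18] -> counters=[1,0,1,1,0,0,1,1,0,0,0,0,0,1,0,0,0,0,1,0,0,0,0,0,0,0,0,0,0,0,0,0,0,0,0,0,0,0,1,0,0,0,1,0,0,0]
Step 4: insert z at [16, 36, 39] -> counters=[1,0,1,1,0,0,1,1,0,0,0,0,0,1,0,0,1,0,1,0,0,0,0,0,0,0,0,0,0,0,0,0,0,0,0,0,1,0,1,1,0,0,1,0,0,0]
Step 5: insert bb at [8, 20, 34] -> counters=[1,0,1,1,0,0,1,1,1,0,0,0,0,1,0,0,1,0,1,0,1,0,0,0,0,0,0,0,0,0,0,0,0,0,1,0,1,0,1,1,0,0,1,0,0,0]
Step 6: insert qcc at [1, 31, 34] -> counters=[1,1,1,1,0,0,1,1,1,0,0,0,0,1,0,0,1,0,1,0,1,0,0,0,0,0,0,0,0,0,0,1,0,0,2,0,1,0,1,1,0,0,1,0,0,0]
Query x: check counters[7]=1 counters[25]=0 counters[39]=1 -> no

Answer: no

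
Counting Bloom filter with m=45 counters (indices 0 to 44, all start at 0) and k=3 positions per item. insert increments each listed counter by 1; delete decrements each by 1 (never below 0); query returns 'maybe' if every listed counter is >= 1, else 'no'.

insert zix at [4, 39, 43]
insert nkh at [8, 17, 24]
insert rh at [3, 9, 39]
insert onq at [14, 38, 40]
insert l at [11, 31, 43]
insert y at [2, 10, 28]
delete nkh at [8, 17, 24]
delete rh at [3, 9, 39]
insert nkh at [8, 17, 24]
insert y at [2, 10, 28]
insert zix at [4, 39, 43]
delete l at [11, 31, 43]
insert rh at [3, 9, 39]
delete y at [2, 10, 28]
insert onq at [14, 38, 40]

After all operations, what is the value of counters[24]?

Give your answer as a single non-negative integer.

Answer: 1

Derivation:
Step 1: insert zix at [4, 39, 43] -> counters=[0,0,0,0,1,0,0,0,0,0,0,0,0,0,0,0,0,0,0,0,0,0,0,0,0,0,0,0,0,0,0,0,0,0,0,0,0,0,0,1,0,0,0,1,0]
Step 2: insert nkh at [8, 17, 24] -> counters=[0,0,0,0,1,0,0,0,1,0,0,0,0,0,0,0,0,1,0,0,0,0,0,0,1,0,0,0,0,0,0,0,0,0,0,0,0,0,0,1,0,0,0,1,0]
Step 3: insert rh at [3, 9, 39] -> counters=[0,0,0,1,1,0,0,0,1,1,0,0,0,0,0,0,0,1,0,0,0,0,0,0,1,0,0,0,0,0,0,0,0,0,0,0,0,0,0,2,0,0,0,1,0]
Step 4: insert onq at [14, 38, 40] -> counters=[0,0,0,1,1,0,0,0,1,1,0,0,0,0,1,0,0,1,0,0,0,0,0,0,1,0,0,0,0,0,0,0,0,0,0,0,0,0,1,2,1,0,0,1,0]
Step 5: insert l at [11, 31, 43] -> counters=[0,0,0,1,1,0,0,0,1,1,0,1,0,0,1,0,0,1,0,0,0,0,0,0,1,0,0,0,0,0,0,1,0,0,0,0,0,0,1,2,1,0,0,2,0]
Step 6: insert y at [2, 10, 28] -> counters=[0,0,1,1,1,0,0,0,1,1,1,1,0,0,1,0,0,1,0,0,0,0,0,0,1,0,0,0,1,0,0,1,0,0,0,0,0,0,1,2,1,0,0,2,0]
Step 7: delete nkh at [8, 17, 24] -> counters=[0,0,1,1,1,0,0,0,0,1,1,1,0,0,1,0,0,0,0,0,0,0,0,0,0,0,0,0,1,0,0,1,0,0,0,0,0,0,1,2,1,0,0,2,0]
Step 8: delete rh at [3, 9, 39] -> counters=[0,0,1,0,1,0,0,0,0,0,1,1,0,0,1,0,0,0,0,0,0,0,0,0,0,0,0,0,1,0,0,1,0,0,0,0,0,0,1,1,1,0,0,2,0]
Step 9: insert nkh at [8, 17, 24] -> counters=[0,0,1,0,1,0,0,0,1,0,1,1,0,0,1,0,0,1,0,0,0,0,0,0,1,0,0,0,1,0,0,1,0,0,0,0,0,0,1,1,1,0,0,2,0]
Step 10: insert y at [2, 10, 28] -> counters=[0,0,2,0,1,0,0,0,1,0,2,1,0,0,1,0,0,1,0,0,0,0,0,0,1,0,0,0,2,0,0,1,0,0,0,0,0,0,1,1,1,0,0,2,0]
Step 11: insert zix at [4, 39, 43] -> counters=[0,0,2,0,2,0,0,0,1,0,2,1,0,0,1,0,0,1,0,0,0,0,0,0,1,0,0,0,2,0,0,1,0,0,0,0,0,0,1,2,1,0,0,3,0]
Step 12: delete l at [11, 31, 43] -> counters=[0,0,2,0,2,0,0,0,1,0,2,0,0,0,1,0,0,1,0,0,0,0,0,0,1,0,0,0,2,0,0,0,0,0,0,0,0,0,1,2,1,0,0,2,0]
Step 13: insert rh at [3, 9, 39] -> counters=[0,0,2,1,2,0,0,0,1,1,2,0,0,0,1,0,0,1,0,0,0,0,0,0,1,0,0,0,2,0,0,0,0,0,0,0,0,0,1,3,1,0,0,2,0]
Step 14: delete y at [2, 10, 28] -> counters=[0,0,1,1,2,0,0,0,1,1,1,0,0,0,1,0,0,1,0,0,0,0,0,0,1,0,0,0,1,0,0,0,0,0,0,0,0,0,1,3,1,0,0,2,0]
Step 15: insert onq at [14, 38, 40] -> counters=[0,0,1,1,2,0,0,0,1,1,1,0,0,0,2,0,0,1,0,0,0,0,0,0,1,0,0,0,1,0,0,0,0,0,0,0,0,0,2,3,2,0,0,2,0]
Final counters=[0,0,1,1,2,0,0,0,1,1,1,0,0,0,2,0,0,1,0,0,0,0,0,0,1,0,0,0,1,0,0,0,0,0,0,0,0,0,2,3,2,0,0,2,0] -> counters[24]=1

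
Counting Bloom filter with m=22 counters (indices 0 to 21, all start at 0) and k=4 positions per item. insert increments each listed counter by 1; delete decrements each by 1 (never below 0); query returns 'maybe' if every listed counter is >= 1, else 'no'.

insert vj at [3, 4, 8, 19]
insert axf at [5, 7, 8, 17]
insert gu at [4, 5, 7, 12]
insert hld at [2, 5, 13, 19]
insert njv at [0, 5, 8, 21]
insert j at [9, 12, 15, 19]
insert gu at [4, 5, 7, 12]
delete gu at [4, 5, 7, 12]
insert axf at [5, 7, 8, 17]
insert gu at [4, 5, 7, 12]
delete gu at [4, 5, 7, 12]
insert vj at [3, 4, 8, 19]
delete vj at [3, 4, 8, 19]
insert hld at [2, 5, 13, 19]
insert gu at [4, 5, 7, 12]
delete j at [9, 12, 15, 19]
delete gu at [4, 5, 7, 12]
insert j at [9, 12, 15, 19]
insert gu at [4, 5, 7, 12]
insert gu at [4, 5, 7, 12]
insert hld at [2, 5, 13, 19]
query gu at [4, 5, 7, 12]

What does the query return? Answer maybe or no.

Step 1: insert vj at [3, 4, 8, 19] -> counters=[0,0,0,1,1,0,0,0,1,0,0,0,0,0,0,0,0,0,0,1,0,0]
Step 2: insert axf at [5, 7, 8, 17] -> counters=[0,0,0,1,1,1,0,1,2,0,0,0,0,0,0,0,0,1,0,1,0,0]
Step 3: insert gu at [4, 5, 7, 12] -> counters=[0,0,0,1,2,2,0,2,2,0,0,0,1,0,0,0,0,1,0,1,0,0]
Step 4: insert hld at [2, 5, 13, 19] -> counters=[0,0,1,1,2,3,0,2,2,0,0,0,1,1,0,0,0,1,0,2,0,0]
Step 5: insert njv at [0, 5, 8, 21] -> counters=[1,0,1,1,2,4,0,2,3,0,0,0,1,1,0,0,0,1,0,2,0,1]
Step 6: insert j at [9, 12, 15, 19] -> counters=[1,0,1,1,2,4,0,2,3,1,0,0,2,1,0,1,0,1,0,3,0,1]
Step 7: insert gu at [4, 5, 7, 12] -> counters=[1,0,1,1,3,5,0,3,3,1,0,0,3,1,0,1,0,1,0,3,0,1]
Step 8: delete gu at [4, 5, 7, 12] -> counters=[1,0,1,1,2,4,0,2,3,1,0,0,2,1,0,1,0,1,0,3,0,1]
Step 9: insert axf at [5, 7, 8, 17] -> counters=[1,0,1,1,2,5,0,3,4,1,0,0,2,1,0,1,0,2,0,3,0,1]
Step 10: insert gu at [4, 5, 7, 12] -> counters=[1,0,1,1,3,6,0,4,4,1,0,0,3,1,0,1,0,2,0,3,0,1]
Step 11: delete gu at [4, 5, 7, 12] -> counters=[1,0,1,1,2,5,0,3,4,1,0,0,2,1,0,1,0,2,0,3,0,1]
Step 12: insert vj at [3, 4, 8, 19] -> counters=[1,0,1,2,3,5,0,3,5,1,0,0,2,1,0,1,0,2,0,4,0,1]
Step 13: delete vj at [3, 4, 8, 19] -> counters=[1,0,1,1,2,5,0,3,4,1,0,0,2,1,0,1,0,2,0,3,0,1]
Step 14: insert hld at [2, 5, 13, 19] -> counters=[1,0,2,1,2,6,0,3,4,1,0,0,2,2,0,1,0,2,0,4,0,1]
Step 15: insert gu at [4, 5, 7, 12] -> counters=[1,0,2,1,3,7,0,4,4,1,0,0,3,2,0,1,0,2,0,4,0,1]
Step 16: delete j at [9, 12, 15, 19] -> counters=[1,0,2,1,3,7,0,4,4,0,0,0,2,2,0,0,0,2,0,3,0,1]
Step 17: delete gu at [4, 5, 7, 12] -> counters=[1,0,2,1,2,6,0,3,4,0,0,0,1,2,0,0,0,2,0,3,0,1]
Step 18: insert j at [9, 12, 15, 19] -> counters=[1,0,2,1,2,6,0,3,4,1,0,0,2,2,0,1,0,2,0,4,0,1]
Step 19: insert gu at [4, 5, 7, 12] -> counters=[1,0,2,1,3,7,0,4,4,1,0,0,3,2,0,1,0,2,0,4,0,1]
Step 20: insert gu at [4, 5, 7, 12] -> counters=[1,0,2,1,4,8,0,5,4,1,0,0,4,2,0,1,0,2,0,4,0,1]
Step 21: insert hld at [2, 5, 13, 19] -> counters=[1,0,3,1,4,9,0,5,4,1,0,0,4,3,0,1,0,2,0,5,0,1]
Query gu: check counters[4]=4 counters[5]=9 counters[7]=5 counters[12]=4 -> maybe

Answer: maybe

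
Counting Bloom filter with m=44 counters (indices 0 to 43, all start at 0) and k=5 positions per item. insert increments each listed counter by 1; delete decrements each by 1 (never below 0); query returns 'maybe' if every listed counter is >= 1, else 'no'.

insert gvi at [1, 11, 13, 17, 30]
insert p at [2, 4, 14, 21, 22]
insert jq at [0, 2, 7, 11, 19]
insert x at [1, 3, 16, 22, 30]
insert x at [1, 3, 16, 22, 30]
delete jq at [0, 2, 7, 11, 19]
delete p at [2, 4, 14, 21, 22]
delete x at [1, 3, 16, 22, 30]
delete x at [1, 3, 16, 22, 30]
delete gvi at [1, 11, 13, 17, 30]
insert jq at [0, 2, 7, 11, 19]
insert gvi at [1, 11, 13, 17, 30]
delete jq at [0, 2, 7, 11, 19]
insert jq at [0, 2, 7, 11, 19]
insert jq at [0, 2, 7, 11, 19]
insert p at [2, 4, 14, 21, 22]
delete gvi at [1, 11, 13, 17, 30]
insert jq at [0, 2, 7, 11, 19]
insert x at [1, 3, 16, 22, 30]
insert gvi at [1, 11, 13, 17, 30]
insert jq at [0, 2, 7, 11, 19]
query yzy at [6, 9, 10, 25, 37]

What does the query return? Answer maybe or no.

Step 1: insert gvi at [1, 11, 13, 17, 30] -> counters=[0,1,0,0,0,0,0,0,0,0,0,1,0,1,0,0,0,1,0,0,0,0,0,0,0,0,0,0,0,0,1,0,0,0,0,0,0,0,0,0,0,0,0,0]
Step 2: insert p at [2, 4, 14, 21, 22] -> counters=[0,1,1,0,1,0,0,0,0,0,0,1,0,1,1,0,0,1,0,0,0,1,1,0,0,0,0,0,0,0,1,0,0,0,0,0,0,0,0,0,0,0,0,0]
Step 3: insert jq at [0, 2, 7, 11, 19] -> counters=[1,1,2,0,1,0,0,1,0,0,0,2,0,1,1,0,0,1,0,1,0,1,1,0,0,0,0,0,0,0,1,0,0,0,0,0,0,0,0,0,0,0,0,0]
Step 4: insert x at [1, 3, 16, 22, 30] -> counters=[1,2,2,1,1,0,0,1,0,0,0,2,0,1,1,0,1,1,0,1,0,1,2,0,0,0,0,0,0,0,2,0,0,0,0,0,0,0,0,0,0,0,0,0]
Step 5: insert x at [1, 3, 16, 22, 30] -> counters=[1,3,2,2,1,0,0,1,0,0,0,2,0,1,1,0,2,1,0,1,0,1,3,0,0,0,0,0,0,0,3,0,0,0,0,0,0,0,0,0,0,0,0,0]
Step 6: delete jq at [0, 2, 7, 11, 19] -> counters=[0,3,1,2,1,0,0,0,0,0,0,1,0,1,1,0,2,1,0,0,0,1,3,0,0,0,0,0,0,0,3,0,0,0,0,0,0,0,0,0,0,0,0,0]
Step 7: delete p at [2, 4, 14, 21, 22] -> counters=[0,3,0,2,0,0,0,0,0,0,0,1,0,1,0,0,2,1,0,0,0,0,2,0,0,0,0,0,0,0,3,0,0,0,0,0,0,0,0,0,0,0,0,0]
Step 8: delete x at [1, 3, 16, 22, 30] -> counters=[0,2,0,1,0,0,0,0,0,0,0,1,0,1,0,0,1,1,0,0,0,0,1,0,0,0,0,0,0,0,2,0,0,0,0,0,0,0,0,0,0,0,0,0]
Step 9: delete x at [1, 3, 16, 22, 30] -> counters=[0,1,0,0,0,0,0,0,0,0,0,1,0,1,0,0,0,1,0,0,0,0,0,0,0,0,0,0,0,0,1,0,0,0,0,0,0,0,0,0,0,0,0,0]
Step 10: delete gvi at [1, 11, 13, 17, 30] -> counters=[0,0,0,0,0,0,0,0,0,0,0,0,0,0,0,0,0,0,0,0,0,0,0,0,0,0,0,0,0,0,0,0,0,0,0,0,0,0,0,0,0,0,0,0]
Step 11: insert jq at [0, 2, 7, 11, 19] -> counters=[1,0,1,0,0,0,0,1,0,0,0,1,0,0,0,0,0,0,0,1,0,0,0,0,0,0,0,0,0,0,0,0,0,0,0,0,0,0,0,0,0,0,0,0]
Step 12: insert gvi at [1, 11, 13, 17, 30] -> counters=[1,1,1,0,0,0,0,1,0,0,0,2,0,1,0,0,0,1,0,1,0,0,0,0,0,0,0,0,0,0,1,0,0,0,0,0,0,0,0,0,0,0,0,0]
Step 13: delete jq at [0, 2, 7, 11, 19] -> counters=[0,1,0,0,0,0,0,0,0,0,0,1,0,1,0,0,0,1,0,0,0,0,0,0,0,0,0,0,0,0,1,0,0,0,0,0,0,0,0,0,0,0,0,0]
Step 14: insert jq at [0, 2, 7, 11, 19] -> counters=[1,1,1,0,0,0,0,1,0,0,0,2,0,1,0,0,0,1,0,1,0,0,0,0,0,0,0,0,0,0,1,0,0,0,0,0,0,0,0,0,0,0,0,0]
Step 15: insert jq at [0, 2, 7, 11, 19] -> counters=[2,1,2,0,0,0,0,2,0,0,0,3,0,1,0,0,0,1,0,2,0,0,0,0,0,0,0,0,0,0,1,0,0,0,0,0,0,0,0,0,0,0,0,0]
Step 16: insert p at [2, 4, 14, 21, 22] -> counters=[2,1,3,0,1,0,0,2,0,0,0,3,0,1,1,0,0,1,0,2,0,1,1,0,0,0,0,0,0,0,1,0,0,0,0,0,0,0,0,0,0,0,0,0]
Step 17: delete gvi at [1, 11, 13, 17, 30] -> counters=[2,0,3,0,1,0,0,2,0,0,0,2,0,0,1,0,0,0,0,2,0,1,1,0,0,0,0,0,0,0,0,0,0,0,0,0,0,0,0,0,0,0,0,0]
Step 18: insert jq at [0, 2, 7, 11, 19] -> counters=[3,0,4,0,1,0,0,3,0,0,0,3,0,0,1,0,0,0,0,3,0,1,1,0,0,0,0,0,0,0,0,0,0,0,0,0,0,0,0,0,0,0,0,0]
Step 19: insert x at [1, 3, 16, 22, 30] -> counters=[3,1,4,1,1,0,0,3,0,0,0,3,0,0,1,0,1,0,0,3,0,1,2,0,0,0,0,0,0,0,1,0,0,0,0,0,0,0,0,0,0,0,0,0]
Step 20: insert gvi at [1, 11, 13, 17, 30] -> counters=[3,2,4,1,1,0,0,3,0,0,0,4,0,1,1,0,1,1,0,3,0,1,2,0,0,0,0,0,0,0,2,0,0,0,0,0,0,0,0,0,0,0,0,0]
Step 21: insert jq at [0, 2, 7, 11, 19] -> counters=[4,2,5,1,1,0,0,4,0,0,0,5,0,1,1,0,1,1,0,4,0,1,2,0,0,0,0,0,0,0,2,0,0,0,0,0,0,0,0,0,0,0,0,0]
Query yzy: check counters[6]=0 counters[9]=0 counters[10]=0 counters[25]=0 counters[37]=0 -> no

Answer: no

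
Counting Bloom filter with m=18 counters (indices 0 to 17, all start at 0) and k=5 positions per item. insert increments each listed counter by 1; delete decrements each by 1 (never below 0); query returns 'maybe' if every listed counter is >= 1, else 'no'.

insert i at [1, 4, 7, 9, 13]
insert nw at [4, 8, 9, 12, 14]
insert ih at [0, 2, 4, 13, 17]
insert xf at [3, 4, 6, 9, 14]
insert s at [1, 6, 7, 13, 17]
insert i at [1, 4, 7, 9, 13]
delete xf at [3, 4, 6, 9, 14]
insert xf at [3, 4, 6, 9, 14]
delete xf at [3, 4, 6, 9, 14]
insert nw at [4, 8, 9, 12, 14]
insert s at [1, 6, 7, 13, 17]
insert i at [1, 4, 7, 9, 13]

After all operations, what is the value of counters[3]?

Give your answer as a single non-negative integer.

Answer: 0

Derivation:
Step 1: insert i at [1, 4, 7, 9, 13] -> counters=[0,1,0,0,1,0,0,1,0,1,0,0,0,1,0,0,0,0]
Step 2: insert nw at [4, 8, 9, 12, 14] -> counters=[0,1,0,0,2,0,0,1,1,2,0,0,1,1,1,0,0,0]
Step 3: insert ih at [0, 2, 4, 13, 17] -> counters=[1,1,1,0,3,0,0,1,1,2,0,0,1,2,1,0,0,1]
Step 4: insert xf at [3, 4, 6, 9, 14] -> counters=[1,1,1,1,4,0,1,1,1,3,0,0,1,2,2,0,0,1]
Step 5: insert s at [1, 6, 7, 13, 17] -> counters=[1,2,1,1,4,0,2,2,1,3,0,0,1,3,2,0,0,2]
Step 6: insert i at [1, 4, 7, 9, 13] -> counters=[1,3,1,1,5,0,2,3,1,4,0,0,1,4,2,0,0,2]
Step 7: delete xf at [3, 4, 6, 9, 14] -> counters=[1,3,1,0,4,0,1,3,1,3,0,0,1,4,1,0,0,2]
Step 8: insert xf at [3, 4, 6, 9, 14] -> counters=[1,3,1,1,5,0,2,3,1,4,0,0,1,4,2,0,0,2]
Step 9: delete xf at [3, 4, 6, 9, 14] -> counters=[1,3,1,0,4,0,1,3,1,3,0,0,1,4,1,0,0,2]
Step 10: insert nw at [4, 8, 9, 12, 14] -> counters=[1,3,1,0,5,0,1,3,2,4,0,0,2,4,2,0,0,2]
Step 11: insert s at [1, 6, 7, 13, 17] -> counters=[1,4,1,0,5,0,2,4,2,4,0,0,2,5,2,0,0,3]
Step 12: insert i at [1, 4, 7, 9, 13] -> counters=[1,5,1,0,6,0,2,5,2,5,0,0,2,6,2,0,0,3]
Final counters=[1,5,1,0,6,0,2,5,2,5,0,0,2,6,2,0,0,3] -> counters[3]=0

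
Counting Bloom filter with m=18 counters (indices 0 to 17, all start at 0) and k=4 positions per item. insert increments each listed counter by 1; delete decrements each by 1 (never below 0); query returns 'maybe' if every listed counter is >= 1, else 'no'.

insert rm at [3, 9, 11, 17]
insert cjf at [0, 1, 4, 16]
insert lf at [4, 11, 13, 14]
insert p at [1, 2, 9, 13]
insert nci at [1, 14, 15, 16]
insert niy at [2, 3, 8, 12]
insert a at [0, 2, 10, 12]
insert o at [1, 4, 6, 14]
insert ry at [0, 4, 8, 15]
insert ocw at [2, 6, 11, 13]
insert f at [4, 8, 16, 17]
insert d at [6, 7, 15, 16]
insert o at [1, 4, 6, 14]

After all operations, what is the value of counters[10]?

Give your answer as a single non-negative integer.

Step 1: insert rm at [3, 9, 11, 17] -> counters=[0,0,0,1,0,0,0,0,0,1,0,1,0,0,0,0,0,1]
Step 2: insert cjf at [0, 1, 4, 16] -> counters=[1,1,0,1,1,0,0,0,0,1,0,1,0,0,0,0,1,1]
Step 3: insert lf at [4, 11, 13, 14] -> counters=[1,1,0,1,2,0,0,0,0,1,0,2,0,1,1,0,1,1]
Step 4: insert p at [1, 2, 9, 13] -> counters=[1,2,1,1,2,0,0,0,0,2,0,2,0,2,1,0,1,1]
Step 5: insert nci at [1, 14, 15, 16] -> counters=[1,3,1,1,2,0,0,0,0,2,0,2,0,2,2,1,2,1]
Step 6: insert niy at [2, 3, 8, 12] -> counters=[1,3,2,2,2,0,0,0,1,2,0,2,1,2,2,1,2,1]
Step 7: insert a at [0, 2, 10, 12] -> counters=[2,3,3,2,2,0,0,0,1,2,1,2,2,2,2,1,2,1]
Step 8: insert o at [1, 4, 6, 14] -> counters=[2,4,3,2,3,0,1,0,1,2,1,2,2,2,3,1,2,1]
Step 9: insert ry at [0, 4, 8, 15] -> counters=[3,4,3,2,4,0,1,0,2,2,1,2,2,2,3,2,2,1]
Step 10: insert ocw at [2, 6, 11, 13] -> counters=[3,4,4,2,4,0,2,0,2,2,1,3,2,3,3,2,2,1]
Step 11: insert f at [4, 8, 16, 17] -> counters=[3,4,4,2,5,0,2,0,3,2,1,3,2,3,3,2,3,2]
Step 12: insert d at [6, 7, 15, 16] -> counters=[3,4,4,2,5,0,3,1,3,2,1,3,2,3,3,3,4,2]
Step 13: insert o at [1, 4, 6, 14] -> counters=[3,5,4,2,6,0,4,1,3,2,1,3,2,3,4,3,4,2]
Final counters=[3,5,4,2,6,0,4,1,3,2,1,3,2,3,4,3,4,2] -> counters[10]=1

Answer: 1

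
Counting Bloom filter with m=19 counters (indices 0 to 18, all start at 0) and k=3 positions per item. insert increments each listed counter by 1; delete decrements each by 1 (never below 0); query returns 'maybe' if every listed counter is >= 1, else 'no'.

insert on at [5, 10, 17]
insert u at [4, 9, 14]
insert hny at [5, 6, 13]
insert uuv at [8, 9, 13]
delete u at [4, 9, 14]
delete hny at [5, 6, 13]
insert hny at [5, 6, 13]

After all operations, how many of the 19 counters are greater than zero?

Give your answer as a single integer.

Step 1: insert on at [5, 10, 17] -> counters=[0,0,0,0,0,1,0,0,0,0,1,0,0,0,0,0,0,1,0]
Step 2: insert u at [4, 9, 14] -> counters=[0,0,0,0,1,1,0,0,0,1,1,0,0,0,1,0,0,1,0]
Step 3: insert hny at [5, 6, 13] -> counters=[0,0,0,0,1,2,1,0,0,1,1,0,0,1,1,0,0,1,0]
Step 4: insert uuv at [8, 9, 13] -> counters=[0,0,0,0,1,2,1,0,1,2,1,0,0,2,1,0,0,1,0]
Step 5: delete u at [4, 9, 14] -> counters=[0,0,0,0,0,2,1,0,1,1,1,0,0,2,0,0,0,1,0]
Step 6: delete hny at [5, 6, 13] -> counters=[0,0,0,0,0,1,0,0,1,1,1,0,0,1,0,0,0,1,0]
Step 7: insert hny at [5, 6, 13] -> counters=[0,0,0,0,0,2,1,0,1,1,1,0,0,2,0,0,0,1,0]
Final counters=[0,0,0,0,0,2,1,0,1,1,1,0,0,2,0,0,0,1,0] -> 7 nonzero

Answer: 7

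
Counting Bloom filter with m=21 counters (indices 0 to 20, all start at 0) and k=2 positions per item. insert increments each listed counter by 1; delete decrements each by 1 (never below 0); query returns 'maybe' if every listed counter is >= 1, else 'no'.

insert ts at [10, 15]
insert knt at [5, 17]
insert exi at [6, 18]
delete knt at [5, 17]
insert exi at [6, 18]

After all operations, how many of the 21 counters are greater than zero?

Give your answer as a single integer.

Step 1: insert ts at [10, 15] -> counters=[0,0,0,0,0,0,0,0,0,0,1,0,0,0,0,1,0,0,0,0,0]
Step 2: insert knt at [5, 17] -> counters=[0,0,0,0,0,1,0,0,0,0,1,0,0,0,0,1,0,1,0,0,0]
Step 3: insert exi at [6, 18] -> counters=[0,0,0,0,0,1,1,0,0,0,1,0,0,0,0,1,0,1,1,0,0]
Step 4: delete knt at [5, 17] -> counters=[0,0,0,0,0,0,1,0,0,0,1,0,0,0,0,1,0,0,1,0,0]
Step 5: insert exi at [6, 18] -> counters=[0,0,0,0,0,0,2,0,0,0,1,0,0,0,0,1,0,0,2,0,0]
Final counters=[0,0,0,0,0,0,2,0,0,0,1,0,0,0,0,1,0,0,2,0,0] -> 4 nonzero

Answer: 4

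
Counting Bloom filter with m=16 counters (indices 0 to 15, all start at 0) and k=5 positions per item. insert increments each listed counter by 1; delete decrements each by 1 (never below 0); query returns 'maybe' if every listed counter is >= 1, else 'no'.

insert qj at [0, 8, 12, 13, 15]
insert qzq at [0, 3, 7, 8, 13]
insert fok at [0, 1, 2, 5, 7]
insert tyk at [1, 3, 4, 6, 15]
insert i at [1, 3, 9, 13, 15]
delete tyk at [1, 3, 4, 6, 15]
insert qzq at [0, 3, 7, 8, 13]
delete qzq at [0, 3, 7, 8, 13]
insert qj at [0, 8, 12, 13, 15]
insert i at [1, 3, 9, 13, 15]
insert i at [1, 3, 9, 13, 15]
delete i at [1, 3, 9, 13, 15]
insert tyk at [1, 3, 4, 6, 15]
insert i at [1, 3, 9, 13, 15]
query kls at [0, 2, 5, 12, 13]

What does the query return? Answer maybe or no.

Answer: maybe

Derivation:
Step 1: insert qj at [0, 8, 12, 13, 15] -> counters=[1,0,0,0,0,0,0,0,1,0,0,0,1,1,0,1]
Step 2: insert qzq at [0, 3, 7, 8, 13] -> counters=[2,0,0,1,0,0,0,1,2,0,0,0,1,2,0,1]
Step 3: insert fok at [0, 1, 2, 5, 7] -> counters=[3,1,1,1,0,1,0,2,2,0,0,0,1,2,0,1]
Step 4: insert tyk at [1, 3, 4, 6, 15] -> counters=[3,2,1,2,1,1,1,2,2,0,0,0,1,2,0,2]
Step 5: insert i at [1, 3, 9, 13, 15] -> counters=[3,3,1,3,1,1,1,2,2,1,0,0,1,3,0,3]
Step 6: delete tyk at [1, 3, 4, 6, 15] -> counters=[3,2,1,2,0,1,0,2,2,1,0,0,1,3,0,2]
Step 7: insert qzq at [0, 3, 7, 8, 13] -> counters=[4,2,1,3,0,1,0,3,3,1,0,0,1,4,0,2]
Step 8: delete qzq at [0, 3, 7, 8, 13] -> counters=[3,2,1,2,0,1,0,2,2,1,0,0,1,3,0,2]
Step 9: insert qj at [0, 8, 12, 13, 15] -> counters=[4,2,1,2,0,1,0,2,3,1,0,0,2,4,0,3]
Step 10: insert i at [1, 3, 9, 13, 15] -> counters=[4,3,1,3,0,1,0,2,3,2,0,0,2,5,0,4]
Step 11: insert i at [1, 3, 9, 13, 15] -> counters=[4,4,1,4,0,1,0,2,3,3,0,0,2,6,0,5]
Step 12: delete i at [1, 3, 9, 13, 15] -> counters=[4,3,1,3,0,1,0,2,3,2,0,0,2,5,0,4]
Step 13: insert tyk at [1, 3, 4, 6, 15] -> counters=[4,4,1,4,1,1,1,2,3,2,0,0,2,5,0,5]
Step 14: insert i at [1, 3, 9, 13, 15] -> counters=[4,5,1,5,1,1,1,2,3,3,0,0,2,6,0,6]
Query kls: check counters[0]=4 counters[2]=1 counters[5]=1 counters[12]=2 counters[13]=6 -> maybe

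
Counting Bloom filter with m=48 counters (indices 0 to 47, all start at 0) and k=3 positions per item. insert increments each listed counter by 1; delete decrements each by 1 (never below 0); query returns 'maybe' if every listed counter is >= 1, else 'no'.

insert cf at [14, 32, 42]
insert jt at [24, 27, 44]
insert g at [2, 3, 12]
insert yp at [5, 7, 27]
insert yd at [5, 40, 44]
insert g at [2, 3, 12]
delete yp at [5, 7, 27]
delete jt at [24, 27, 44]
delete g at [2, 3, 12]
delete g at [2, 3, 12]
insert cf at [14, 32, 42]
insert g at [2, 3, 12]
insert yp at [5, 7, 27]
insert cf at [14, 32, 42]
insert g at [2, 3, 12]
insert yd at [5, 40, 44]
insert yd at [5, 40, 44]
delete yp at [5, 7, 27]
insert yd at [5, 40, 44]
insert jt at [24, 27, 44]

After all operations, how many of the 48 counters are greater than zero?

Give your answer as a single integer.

Step 1: insert cf at [14, 32, 42] -> counters=[0,0,0,0,0,0,0,0,0,0,0,0,0,0,1,0,0,0,0,0,0,0,0,0,0,0,0,0,0,0,0,0,1,0,0,0,0,0,0,0,0,0,1,0,0,0,0,0]
Step 2: insert jt at [24, 27, 44] -> counters=[0,0,0,0,0,0,0,0,0,0,0,0,0,0,1,0,0,0,0,0,0,0,0,0,1,0,0,1,0,0,0,0,1,0,0,0,0,0,0,0,0,0,1,0,1,0,0,0]
Step 3: insert g at [2, 3, 12] -> counters=[0,0,1,1,0,0,0,0,0,0,0,0,1,0,1,0,0,0,0,0,0,0,0,0,1,0,0,1,0,0,0,0,1,0,0,0,0,0,0,0,0,0,1,0,1,0,0,0]
Step 4: insert yp at [5, 7, 27] -> counters=[0,0,1,1,0,1,0,1,0,0,0,0,1,0,1,0,0,0,0,0,0,0,0,0,1,0,0,2,0,0,0,0,1,0,0,0,0,0,0,0,0,0,1,0,1,0,0,0]
Step 5: insert yd at [5, 40, 44] -> counters=[0,0,1,1,0,2,0,1,0,0,0,0,1,0,1,0,0,0,0,0,0,0,0,0,1,0,0,2,0,0,0,0,1,0,0,0,0,0,0,0,1,0,1,0,2,0,0,0]
Step 6: insert g at [2, 3, 12] -> counters=[0,0,2,2,0,2,0,1,0,0,0,0,2,0,1,0,0,0,0,0,0,0,0,0,1,0,0,2,0,0,0,0,1,0,0,0,0,0,0,0,1,0,1,0,2,0,0,0]
Step 7: delete yp at [5, 7, 27] -> counters=[0,0,2,2,0,1,0,0,0,0,0,0,2,0,1,0,0,0,0,0,0,0,0,0,1,0,0,1,0,0,0,0,1,0,0,0,0,0,0,0,1,0,1,0,2,0,0,0]
Step 8: delete jt at [24, 27, 44] -> counters=[0,0,2,2,0,1,0,0,0,0,0,0,2,0,1,0,0,0,0,0,0,0,0,0,0,0,0,0,0,0,0,0,1,0,0,0,0,0,0,0,1,0,1,0,1,0,0,0]
Step 9: delete g at [2, 3, 12] -> counters=[0,0,1,1,0,1,0,0,0,0,0,0,1,0,1,0,0,0,0,0,0,0,0,0,0,0,0,0,0,0,0,0,1,0,0,0,0,0,0,0,1,0,1,0,1,0,0,0]
Step 10: delete g at [2, 3, 12] -> counters=[0,0,0,0,0,1,0,0,0,0,0,0,0,0,1,0,0,0,0,0,0,0,0,0,0,0,0,0,0,0,0,0,1,0,0,0,0,0,0,0,1,0,1,0,1,0,0,0]
Step 11: insert cf at [14, 32, 42] -> counters=[0,0,0,0,0,1,0,0,0,0,0,0,0,0,2,0,0,0,0,0,0,0,0,0,0,0,0,0,0,0,0,0,2,0,0,0,0,0,0,0,1,0,2,0,1,0,0,0]
Step 12: insert g at [2, 3, 12] -> counters=[0,0,1,1,0,1,0,0,0,0,0,0,1,0,2,0,0,0,0,0,0,0,0,0,0,0,0,0,0,0,0,0,2,0,0,0,0,0,0,0,1,0,2,0,1,0,0,0]
Step 13: insert yp at [5, 7, 27] -> counters=[0,0,1,1,0,2,0,1,0,0,0,0,1,0,2,0,0,0,0,0,0,0,0,0,0,0,0,1,0,0,0,0,2,0,0,0,0,0,0,0,1,0,2,0,1,0,0,0]
Step 14: insert cf at [14, 32, 42] -> counters=[0,0,1,1,0,2,0,1,0,0,0,0,1,0,3,0,0,0,0,0,0,0,0,0,0,0,0,1,0,0,0,0,3,0,0,0,0,0,0,0,1,0,3,0,1,0,0,0]
Step 15: insert g at [2, 3, 12] -> counters=[0,0,2,2,0,2,0,1,0,0,0,0,2,0,3,0,0,0,0,0,0,0,0,0,0,0,0,1,0,0,0,0,3,0,0,0,0,0,0,0,1,0,3,0,1,0,0,0]
Step 16: insert yd at [5, 40, 44] -> counters=[0,0,2,2,0,3,0,1,0,0,0,0,2,0,3,0,0,0,0,0,0,0,0,0,0,0,0,1,0,0,0,0,3,0,0,0,0,0,0,0,2,0,3,0,2,0,0,0]
Step 17: insert yd at [5, 40, 44] -> counters=[0,0,2,2,0,4,0,1,0,0,0,0,2,0,3,0,0,0,0,0,0,0,0,0,0,0,0,1,0,0,0,0,3,0,0,0,0,0,0,0,3,0,3,0,3,0,0,0]
Step 18: delete yp at [5, 7, 27] -> counters=[0,0,2,2,0,3,0,0,0,0,0,0,2,0,3,0,0,0,0,0,0,0,0,0,0,0,0,0,0,0,0,0,3,0,0,0,0,0,0,0,3,0,3,0,3,0,0,0]
Step 19: insert yd at [5, 40, 44] -> counters=[0,0,2,2,0,4,0,0,0,0,0,0,2,0,3,0,0,0,0,0,0,0,0,0,0,0,0,0,0,0,0,0,3,0,0,0,0,0,0,0,4,0,3,0,4,0,0,0]
Step 20: insert jt at [24, 27, 44] -> counters=[0,0,2,2,0,4,0,0,0,0,0,0,2,0,3,0,0,0,0,0,0,0,0,0,1,0,0,1,0,0,0,0,3,0,0,0,0,0,0,0,4,0,3,0,5,0,0,0]
Final counters=[0,0,2,2,0,4,0,0,0,0,0,0,2,0,3,0,0,0,0,0,0,0,0,0,1,0,0,1,0,0,0,0,3,0,0,0,0,0,0,0,4,0,3,0,5,0,0,0] -> 11 nonzero

Answer: 11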